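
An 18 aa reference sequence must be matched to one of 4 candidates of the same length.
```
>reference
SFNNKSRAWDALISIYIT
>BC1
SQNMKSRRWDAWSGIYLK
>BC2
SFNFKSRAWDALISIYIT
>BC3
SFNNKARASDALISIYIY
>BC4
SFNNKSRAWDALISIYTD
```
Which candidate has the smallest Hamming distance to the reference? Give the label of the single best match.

BC2

BC1 differs at 8 positions; BC2 differs at 1 position; BC3 differs at 3 positions; BC4 differs at 2 positions. The closest is BC2.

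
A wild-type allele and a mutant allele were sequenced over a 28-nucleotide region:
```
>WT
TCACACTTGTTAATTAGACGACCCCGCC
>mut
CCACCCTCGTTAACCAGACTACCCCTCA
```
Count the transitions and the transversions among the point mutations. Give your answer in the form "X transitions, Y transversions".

4 transitions, 4 transversions

Transitions (purine↔purine or pyrimidine↔pyrimidine): 1 T→C, 8 T→C, 14 T→C, 15 T→C.
Transversions (purine↔pyrimidine): 5 A→C, 20 G→T, 26 G→T, 28 C→A.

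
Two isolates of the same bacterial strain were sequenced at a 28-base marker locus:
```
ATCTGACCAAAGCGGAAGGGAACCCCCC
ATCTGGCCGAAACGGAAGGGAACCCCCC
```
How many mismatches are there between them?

3

Mismatches (1-based): site 6: A→G; site 9: A→G; site 12: G→A.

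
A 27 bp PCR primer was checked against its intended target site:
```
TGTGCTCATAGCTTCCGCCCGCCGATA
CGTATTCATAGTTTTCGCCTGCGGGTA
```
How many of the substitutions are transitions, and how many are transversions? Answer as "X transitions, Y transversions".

7 transitions, 1 transversion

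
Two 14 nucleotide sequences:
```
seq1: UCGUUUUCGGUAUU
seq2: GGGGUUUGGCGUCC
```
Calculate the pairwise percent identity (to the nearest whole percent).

36%

Mismatches at positions 1, 2, 4, 8, 10, 11, 12, 13, 14 (1-based): 9 of 14.
Identical positions: 5/14 = 35.71% → 36%.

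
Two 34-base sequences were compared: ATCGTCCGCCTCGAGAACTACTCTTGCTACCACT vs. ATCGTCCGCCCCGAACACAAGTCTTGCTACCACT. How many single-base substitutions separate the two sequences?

Comparing position by position, 5 sites differ: 11 (T/C), 15 (G/A), 16 (A/C), 19 (T/A), 21 (C/G).

5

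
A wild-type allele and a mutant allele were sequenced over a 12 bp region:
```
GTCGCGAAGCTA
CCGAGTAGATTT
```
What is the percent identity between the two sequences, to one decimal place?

16.7%

10 positions differ (1, 2, 3, 4, 5, 6, 8, 9, 10, 12), so 2 of 12 match: 2/12 = 16.67%.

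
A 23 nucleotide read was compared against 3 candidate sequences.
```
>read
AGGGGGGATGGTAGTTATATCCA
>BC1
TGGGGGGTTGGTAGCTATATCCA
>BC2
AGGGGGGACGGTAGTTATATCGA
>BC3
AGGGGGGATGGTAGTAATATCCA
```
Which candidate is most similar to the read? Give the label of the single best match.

BC3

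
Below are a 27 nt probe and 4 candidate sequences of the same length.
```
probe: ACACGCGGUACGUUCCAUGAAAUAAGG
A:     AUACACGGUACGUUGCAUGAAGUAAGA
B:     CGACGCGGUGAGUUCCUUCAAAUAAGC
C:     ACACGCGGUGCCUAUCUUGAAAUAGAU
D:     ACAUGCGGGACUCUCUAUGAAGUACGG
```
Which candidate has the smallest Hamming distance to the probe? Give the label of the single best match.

A differs at 5 bases; B differs at 7 bases; C differs at 8 bases; D differs at 7 bases. The closest is A.

A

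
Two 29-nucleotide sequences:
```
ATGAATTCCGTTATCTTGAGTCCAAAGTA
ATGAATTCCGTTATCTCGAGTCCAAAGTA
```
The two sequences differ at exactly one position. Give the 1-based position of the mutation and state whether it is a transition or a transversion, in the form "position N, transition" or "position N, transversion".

The sequences differ only at position 17: T→C (pyrimidine→pyrimidine), a transition.

position 17, transition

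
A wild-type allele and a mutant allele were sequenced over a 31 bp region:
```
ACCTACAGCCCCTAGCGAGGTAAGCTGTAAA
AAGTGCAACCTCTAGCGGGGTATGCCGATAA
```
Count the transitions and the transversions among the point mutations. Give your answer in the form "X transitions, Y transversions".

Transitions (purine↔purine or pyrimidine↔pyrimidine): 5 A→G, 8 G→A, 11 C→T, 18 A→G, 26 T→C.
Transversions (purine↔pyrimidine): 2 C→A, 3 C→G, 23 A→T, 28 T→A, 29 A→T.

5 transitions, 5 transversions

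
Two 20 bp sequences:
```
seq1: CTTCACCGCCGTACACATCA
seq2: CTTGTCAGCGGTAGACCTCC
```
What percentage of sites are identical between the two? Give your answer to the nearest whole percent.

Mismatches at positions 4, 5, 7, 10, 14, 17, 20 (1-based): 7 of 20.
Identical positions: 13/20 = 65% → 65%.

65%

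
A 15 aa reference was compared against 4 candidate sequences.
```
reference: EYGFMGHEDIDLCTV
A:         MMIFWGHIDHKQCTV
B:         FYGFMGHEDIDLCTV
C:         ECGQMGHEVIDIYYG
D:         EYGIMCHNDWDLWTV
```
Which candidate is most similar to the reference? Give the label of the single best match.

Hamming distances to reference — A: 8; B: 1; C: 7; D: 5.
Smallest is B with 1 mismatch.

B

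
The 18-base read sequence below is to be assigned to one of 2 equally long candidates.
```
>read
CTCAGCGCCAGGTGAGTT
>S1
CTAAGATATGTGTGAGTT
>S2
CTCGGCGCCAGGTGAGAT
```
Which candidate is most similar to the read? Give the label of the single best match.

S2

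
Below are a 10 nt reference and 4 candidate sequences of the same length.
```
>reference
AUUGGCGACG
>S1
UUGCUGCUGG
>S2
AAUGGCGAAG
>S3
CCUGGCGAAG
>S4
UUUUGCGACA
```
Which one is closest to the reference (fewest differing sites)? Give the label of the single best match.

Hamming distances to reference — S1: 8; S2: 2; S3: 3; S4: 3.
Smallest is S2 with 2 mismatches.

S2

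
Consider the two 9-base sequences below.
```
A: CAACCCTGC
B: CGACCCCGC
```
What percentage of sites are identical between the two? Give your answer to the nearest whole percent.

Mismatches at positions 2, 7 (1-based): 2 of 9.
Identical positions: 7/9 = 77.78% → 78%.

78%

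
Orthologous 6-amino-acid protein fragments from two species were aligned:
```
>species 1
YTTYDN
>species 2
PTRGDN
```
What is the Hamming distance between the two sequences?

3

Comparing position by position, 3 positions differ: 1 (Y/P), 3 (T/R), 4 (Y/G).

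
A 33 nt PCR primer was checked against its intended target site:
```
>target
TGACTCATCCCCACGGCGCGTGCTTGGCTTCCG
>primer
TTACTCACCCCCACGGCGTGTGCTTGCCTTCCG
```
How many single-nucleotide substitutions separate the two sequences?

4

Mismatches (1-based): site 2: G→T; site 8: T→C; site 19: C→T; site 27: G→C.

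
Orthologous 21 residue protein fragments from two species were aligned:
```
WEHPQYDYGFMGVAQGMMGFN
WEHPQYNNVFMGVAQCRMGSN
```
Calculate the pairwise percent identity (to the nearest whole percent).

6 positions differ (7, 8, 9, 16, 17, 20), so 15 of 21 match: 15/21 = 71.43%.

71%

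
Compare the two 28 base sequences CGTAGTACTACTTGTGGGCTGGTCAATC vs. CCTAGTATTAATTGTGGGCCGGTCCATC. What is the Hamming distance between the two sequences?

Mismatches (1-based): base 2: G→C; base 8: C→T; base 11: C→A; base 20: T→C; base 25: A→C.

5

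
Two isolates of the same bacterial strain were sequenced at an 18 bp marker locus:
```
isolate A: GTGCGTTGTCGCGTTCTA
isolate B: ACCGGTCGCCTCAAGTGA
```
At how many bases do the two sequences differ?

12

Comparing position by position, 12 bases differ: 1 (G/A), 2 (T/C), 3 (G/C), 4 (C/G), 7 (T/C), 9 (T/C), 11 (G/T), 13 (G/A), 14 (T/A), 15 (T/G), 16 (C/T), 17 (T/G).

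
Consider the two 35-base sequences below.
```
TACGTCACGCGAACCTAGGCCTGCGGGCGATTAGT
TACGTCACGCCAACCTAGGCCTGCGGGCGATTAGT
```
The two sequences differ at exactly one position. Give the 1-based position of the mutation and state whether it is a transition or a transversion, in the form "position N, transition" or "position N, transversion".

Position 11 changes G→C. G is a purine and C is a pyrimidine, so this is a transversion.

position 11, transversion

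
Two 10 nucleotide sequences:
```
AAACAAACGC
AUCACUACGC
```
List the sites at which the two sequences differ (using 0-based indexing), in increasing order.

Differences at site 1 (A→U), site 2 (A→C), site 3 (C→A), site 4 (A→C), site 5 (A→U).

1, 2, 3, 4, 5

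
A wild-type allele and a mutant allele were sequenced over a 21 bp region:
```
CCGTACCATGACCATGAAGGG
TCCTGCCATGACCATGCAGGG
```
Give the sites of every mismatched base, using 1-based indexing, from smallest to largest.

1, 3, 5, 17

Differences at site 1 (C→T), site 3 (G→C), site 5 (A→G), site 17 (A→C).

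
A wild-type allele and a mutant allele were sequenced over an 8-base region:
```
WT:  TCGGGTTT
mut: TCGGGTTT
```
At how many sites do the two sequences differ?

No positions differ; the sequences are identical.

0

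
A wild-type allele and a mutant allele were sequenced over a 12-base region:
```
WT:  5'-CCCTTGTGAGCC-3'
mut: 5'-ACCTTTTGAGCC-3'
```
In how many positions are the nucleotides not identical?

Comparing position by position, 2 positions differ: 1 (C/A), 6 (G/T).

2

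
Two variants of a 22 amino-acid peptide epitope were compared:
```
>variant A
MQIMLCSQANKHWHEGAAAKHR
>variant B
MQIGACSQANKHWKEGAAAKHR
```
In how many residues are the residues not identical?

Mismatches (1-based): residue 4: M→G; residue 5: L→A; residue 14: H→K.

3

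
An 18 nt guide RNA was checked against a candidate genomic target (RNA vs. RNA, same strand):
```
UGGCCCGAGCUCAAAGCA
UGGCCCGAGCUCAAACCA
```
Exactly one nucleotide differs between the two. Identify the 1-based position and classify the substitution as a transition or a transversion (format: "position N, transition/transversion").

position 16, transversion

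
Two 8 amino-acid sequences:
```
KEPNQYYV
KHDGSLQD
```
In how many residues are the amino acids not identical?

Comparing position by position, 7 residues differ: 2 (E/H), 3 (P/D), 4 (N/G), 5 (Q/S), 6 (Y/L), 7 (Y/Q), 8 (V/D).

7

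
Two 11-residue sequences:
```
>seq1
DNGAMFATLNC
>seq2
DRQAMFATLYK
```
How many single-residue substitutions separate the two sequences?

The sequences differ at residues 2, 3, 10, 11 (1-based) — 4 in total.

4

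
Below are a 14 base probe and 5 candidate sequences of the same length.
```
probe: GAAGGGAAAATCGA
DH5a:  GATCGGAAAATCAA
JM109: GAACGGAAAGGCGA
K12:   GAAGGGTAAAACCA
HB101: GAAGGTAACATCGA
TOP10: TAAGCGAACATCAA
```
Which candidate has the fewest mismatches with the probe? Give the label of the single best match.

DH5a differs at 3 positions; JM109 differs at 3 positions; K12 differs at 3 positions; HB101 differs at 2 positions; TOP10 differs at 4 positions. The closest is HB101.

HB101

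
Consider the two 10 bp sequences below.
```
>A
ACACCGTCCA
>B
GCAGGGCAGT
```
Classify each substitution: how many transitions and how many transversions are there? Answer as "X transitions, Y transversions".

Transitions (purine↔purine or pyrimidine↔pyrimidine): 1 A→G, 7 T→C.
Transversions (purine↔pyrimidine): 4 C→G, 5 C→G, 8 C→A, 9 C→G, 10 A→T.

2 transitions, 5 transversions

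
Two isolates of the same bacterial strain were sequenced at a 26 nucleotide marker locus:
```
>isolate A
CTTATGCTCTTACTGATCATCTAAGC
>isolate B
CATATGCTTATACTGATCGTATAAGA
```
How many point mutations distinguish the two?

6

The sequences differ at positions 2, 9, 10, 19, 21, 26 (1-based) — 6 in total.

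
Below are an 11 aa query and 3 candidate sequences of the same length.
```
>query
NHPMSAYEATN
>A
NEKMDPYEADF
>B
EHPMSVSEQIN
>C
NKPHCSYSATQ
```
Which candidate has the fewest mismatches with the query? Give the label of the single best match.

B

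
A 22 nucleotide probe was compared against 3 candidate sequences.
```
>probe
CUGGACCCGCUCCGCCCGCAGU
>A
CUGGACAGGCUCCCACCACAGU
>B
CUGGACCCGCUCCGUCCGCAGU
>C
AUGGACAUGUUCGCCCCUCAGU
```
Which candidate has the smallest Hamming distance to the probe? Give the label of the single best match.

B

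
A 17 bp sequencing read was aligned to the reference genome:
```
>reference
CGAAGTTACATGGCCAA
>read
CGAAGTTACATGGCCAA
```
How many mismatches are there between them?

The two sequences are identical at every position.

0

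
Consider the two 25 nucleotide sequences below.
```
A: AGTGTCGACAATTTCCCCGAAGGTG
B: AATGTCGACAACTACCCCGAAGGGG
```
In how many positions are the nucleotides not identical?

4

Mismatches (1-based): position 2: G→A; position 12: T→C; position 14: T→A; position 24: T→G.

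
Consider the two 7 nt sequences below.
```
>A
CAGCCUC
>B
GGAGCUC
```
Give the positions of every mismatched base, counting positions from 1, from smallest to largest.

1, 2, 3, 4

Scanning 1-based: 1: C/G; 2: A/G; 3: G/A; 4: C/G.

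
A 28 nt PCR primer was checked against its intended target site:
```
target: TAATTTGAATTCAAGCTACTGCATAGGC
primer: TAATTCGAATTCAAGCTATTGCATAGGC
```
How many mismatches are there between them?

Comparing position by position, 2 positions differ: 6 (T/C), 19 (C/T).

2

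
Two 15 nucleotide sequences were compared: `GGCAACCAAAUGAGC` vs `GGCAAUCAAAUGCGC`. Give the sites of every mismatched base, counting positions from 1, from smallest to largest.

6, 13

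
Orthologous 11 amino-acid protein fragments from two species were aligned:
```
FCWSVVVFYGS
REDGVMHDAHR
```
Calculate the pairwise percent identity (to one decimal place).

Mismatches at positions 1, 2, 3, 4, 6, 7, 8, 9, 10, 11 (1-based): 10 of 11.
Identical positions: 1/11 = 9.091% → 9.1%.

9.1%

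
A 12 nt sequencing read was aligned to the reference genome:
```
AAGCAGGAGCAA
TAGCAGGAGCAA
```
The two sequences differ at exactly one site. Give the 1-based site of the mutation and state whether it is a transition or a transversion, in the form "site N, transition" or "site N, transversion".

site 1, transversion

The sequences differ only at site 1: A→T (purine→pyrimidine), a transversion.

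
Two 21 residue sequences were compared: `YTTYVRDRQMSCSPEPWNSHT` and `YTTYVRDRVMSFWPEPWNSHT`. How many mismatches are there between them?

Mismatches (1-based): residue 9: Q→V; residue 12: C→F; residue 13: S→W.

3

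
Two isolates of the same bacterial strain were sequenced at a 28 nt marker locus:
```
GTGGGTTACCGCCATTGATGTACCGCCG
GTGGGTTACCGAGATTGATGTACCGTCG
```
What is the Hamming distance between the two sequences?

3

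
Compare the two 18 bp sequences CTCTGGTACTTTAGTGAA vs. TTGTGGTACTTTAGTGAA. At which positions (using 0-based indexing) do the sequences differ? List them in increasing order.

0, 2

Scanning 0-based: 0: C/T; 2: C/G.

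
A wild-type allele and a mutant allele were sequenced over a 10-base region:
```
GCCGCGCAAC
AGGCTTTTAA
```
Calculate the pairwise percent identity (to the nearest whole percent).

10%

9 positions differ (1, 2, 3, 4, 5, 6, 7, 8, 10), so 1 of 10 match: 1/10 = 10%.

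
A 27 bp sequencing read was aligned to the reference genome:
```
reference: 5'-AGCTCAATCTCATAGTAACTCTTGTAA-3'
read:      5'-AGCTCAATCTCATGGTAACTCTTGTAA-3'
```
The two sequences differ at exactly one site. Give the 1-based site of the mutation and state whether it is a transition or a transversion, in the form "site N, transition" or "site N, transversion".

site 14, transition

The sequences differ only at site 14: A→G (purine→purine), a transition.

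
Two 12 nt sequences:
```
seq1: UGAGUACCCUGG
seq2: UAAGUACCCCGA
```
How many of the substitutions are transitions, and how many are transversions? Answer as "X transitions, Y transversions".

Mismatches (1-based):
base 2: G→A (purine→purine, transition)
base 10: U→C (pyrimidine→pyrimidine, transition)
base 12: G→A (purine→purine, transition)

3 transitions, 0 transversions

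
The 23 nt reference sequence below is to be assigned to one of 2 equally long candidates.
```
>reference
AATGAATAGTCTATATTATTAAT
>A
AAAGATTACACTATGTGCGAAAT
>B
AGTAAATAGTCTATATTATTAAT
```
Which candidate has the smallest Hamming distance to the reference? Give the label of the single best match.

Hamming distances to reference — A: 9; B: 2.
Smallest is B with 2 mismatches.

B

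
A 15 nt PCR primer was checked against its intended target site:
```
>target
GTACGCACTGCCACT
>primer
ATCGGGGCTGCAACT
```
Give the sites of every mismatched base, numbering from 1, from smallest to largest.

Scanning 1-based: 1: G/A; 3: A/C; 4: C/G; 6: C/G; 7: A/G; 12: C/A.

1, 3, 4, 6, 7, 12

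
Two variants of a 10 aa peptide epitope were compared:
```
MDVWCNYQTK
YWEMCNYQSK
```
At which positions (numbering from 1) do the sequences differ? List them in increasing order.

1, 2, 3, 4, 9

Differences at position 1 (M→Y), position 2 (D→W), position 3 (V→E), position 4 (W→M), position 9 (T→S).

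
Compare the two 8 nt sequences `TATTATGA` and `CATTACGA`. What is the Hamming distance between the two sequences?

2

The sequences differ at positions 1, 6 (1-based) — 2 in total.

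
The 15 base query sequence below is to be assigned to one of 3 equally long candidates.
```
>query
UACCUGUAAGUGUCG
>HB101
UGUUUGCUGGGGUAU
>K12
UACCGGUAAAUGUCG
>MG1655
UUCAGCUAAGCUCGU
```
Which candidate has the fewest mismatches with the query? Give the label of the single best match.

K12

Hamming distances to query — HB101: 9; K12: 2; MG1655: 9.
Smallest is K12 with 2 mismatches.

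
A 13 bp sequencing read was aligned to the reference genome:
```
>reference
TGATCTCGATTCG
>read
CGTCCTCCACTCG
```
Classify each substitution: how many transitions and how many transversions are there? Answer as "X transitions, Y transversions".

Transitions (purine↔purine or pyrimidine↔pyrimidine): 1 T→C, 4 T→C, 10 T→C.
Transversions (purine↔pyrimidine): 3 A→T, 8 G→C.

3 transitions, 2 transversions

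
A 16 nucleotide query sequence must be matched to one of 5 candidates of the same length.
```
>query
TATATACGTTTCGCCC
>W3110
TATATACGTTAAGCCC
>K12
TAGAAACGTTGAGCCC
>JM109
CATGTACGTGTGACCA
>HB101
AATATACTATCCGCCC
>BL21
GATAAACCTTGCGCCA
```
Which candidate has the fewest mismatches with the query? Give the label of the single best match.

W3110 differs at 2 sites; K12 differs at 4 sites; JM109 differs at 6 sites; HB101 differs at 4 sites; BL21 differs at 5 sites. The closest is W3110.

W3110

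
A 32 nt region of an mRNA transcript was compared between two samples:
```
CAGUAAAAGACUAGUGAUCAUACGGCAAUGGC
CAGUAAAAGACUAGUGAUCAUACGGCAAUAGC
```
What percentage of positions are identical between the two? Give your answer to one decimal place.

96.9%

Mismatch at position 30 (1-based): 1 of 32.
Identical positions: 31/32 = 96.88% → 96.9%.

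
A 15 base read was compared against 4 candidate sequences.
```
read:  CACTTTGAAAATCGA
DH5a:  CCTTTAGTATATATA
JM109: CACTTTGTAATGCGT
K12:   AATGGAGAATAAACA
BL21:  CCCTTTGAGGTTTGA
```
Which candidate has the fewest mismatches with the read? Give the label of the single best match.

DH5a differs at 7 sites; JM109 differs at 4 sites; K12 differs at 9 sites; BL21 differs at 5 sites. The closest is JM109.

JM109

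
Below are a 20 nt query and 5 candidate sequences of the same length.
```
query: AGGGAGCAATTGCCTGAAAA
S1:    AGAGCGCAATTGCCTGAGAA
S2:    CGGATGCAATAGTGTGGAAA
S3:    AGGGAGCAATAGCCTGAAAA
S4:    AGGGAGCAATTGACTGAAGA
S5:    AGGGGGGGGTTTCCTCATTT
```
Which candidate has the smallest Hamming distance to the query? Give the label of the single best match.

S3

Hamming distances to query — S1: 3; S2: 7; S3: 1; S4: 2; S5: 9.
Smallest is S3 with 1 mismatch.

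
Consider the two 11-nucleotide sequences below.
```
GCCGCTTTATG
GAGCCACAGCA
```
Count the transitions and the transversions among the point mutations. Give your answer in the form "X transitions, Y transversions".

4 transitions, 5 transversions

Transitions (purine↔purine or pyrimidine↔pyrimidine): 7 T→C, 9 A→G, 10 T→C, 11 G→A.
Transversions (purine↔pyrimidine): 2 C→A, 3 C→G, 4 G→C, 6 T→A, 8 T→A.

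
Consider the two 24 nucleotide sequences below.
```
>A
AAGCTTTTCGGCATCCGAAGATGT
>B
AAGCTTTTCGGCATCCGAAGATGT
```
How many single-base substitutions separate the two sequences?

0

No positions differ; the sequences are identical.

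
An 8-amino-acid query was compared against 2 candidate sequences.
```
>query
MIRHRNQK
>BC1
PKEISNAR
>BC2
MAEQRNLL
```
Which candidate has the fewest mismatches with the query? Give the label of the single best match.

BC1 differs at 7 residues; BC2 differs at 5 residues. The closest is BC2.

BC2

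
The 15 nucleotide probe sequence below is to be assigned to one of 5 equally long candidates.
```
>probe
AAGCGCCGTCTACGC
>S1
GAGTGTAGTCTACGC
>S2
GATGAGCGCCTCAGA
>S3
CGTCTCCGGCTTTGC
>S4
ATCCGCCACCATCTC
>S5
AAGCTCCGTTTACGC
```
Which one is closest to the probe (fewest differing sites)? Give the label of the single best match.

S5

S1 differs at 4 sites; S2 differs at 9 sites; S3 differs at 7 sites; S4 differs at 7 sites; S5 differs at 2 sites. The closest is S5.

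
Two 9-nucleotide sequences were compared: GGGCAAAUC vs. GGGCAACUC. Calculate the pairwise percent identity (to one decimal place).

1 position differs (7), so 8 of 9 match: 8/9 = 88.89%.

88.9%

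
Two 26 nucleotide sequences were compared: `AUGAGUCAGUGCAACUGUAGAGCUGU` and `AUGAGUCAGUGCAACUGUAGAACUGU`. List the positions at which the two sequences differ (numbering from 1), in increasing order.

22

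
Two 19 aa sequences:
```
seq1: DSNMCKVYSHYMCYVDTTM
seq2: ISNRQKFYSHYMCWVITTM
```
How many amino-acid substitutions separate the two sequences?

6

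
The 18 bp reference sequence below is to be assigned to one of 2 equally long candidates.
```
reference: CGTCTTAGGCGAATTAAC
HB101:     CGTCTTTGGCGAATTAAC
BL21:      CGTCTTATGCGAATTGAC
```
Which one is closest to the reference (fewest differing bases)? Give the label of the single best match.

Hamming distances to reference — HB101: 1; BL21: 2.
Smallest is HB101 with 1 mismatch.

HB101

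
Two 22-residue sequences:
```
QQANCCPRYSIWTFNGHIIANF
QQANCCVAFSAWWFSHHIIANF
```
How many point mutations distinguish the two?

7

Comparing position by position, 7 positions differ: 7 (P/V), 8 (R/A), 9 (Y/F), 11 (I/A), 13 (T/W), 15 (N/S), 16 (G/H).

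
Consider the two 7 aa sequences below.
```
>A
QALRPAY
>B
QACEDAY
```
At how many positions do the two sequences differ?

3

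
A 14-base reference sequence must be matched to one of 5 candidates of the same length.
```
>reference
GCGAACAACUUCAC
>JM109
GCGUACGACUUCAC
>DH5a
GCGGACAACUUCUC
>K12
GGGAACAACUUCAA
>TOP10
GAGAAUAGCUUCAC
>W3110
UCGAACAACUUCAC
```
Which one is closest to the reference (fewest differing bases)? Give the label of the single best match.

W3110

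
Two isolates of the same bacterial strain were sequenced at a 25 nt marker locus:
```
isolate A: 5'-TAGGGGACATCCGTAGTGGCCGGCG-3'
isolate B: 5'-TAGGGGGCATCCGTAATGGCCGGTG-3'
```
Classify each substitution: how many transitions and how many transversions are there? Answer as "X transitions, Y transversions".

Mismatches (1-based):
position 7: A→G (purine→purine, transition)
position 16: G→A (purine→purine, transition)
position 24: C→T (pyrimidine→pyrimidine, transition)

3 transitions, 0 transversions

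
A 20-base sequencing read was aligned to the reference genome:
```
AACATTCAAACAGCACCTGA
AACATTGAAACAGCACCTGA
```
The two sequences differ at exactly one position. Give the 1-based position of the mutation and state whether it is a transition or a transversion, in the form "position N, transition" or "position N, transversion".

position 7, transversion

Position 7 changes C→G. C is a pyrimidine and G is a purine, so this is a transversion.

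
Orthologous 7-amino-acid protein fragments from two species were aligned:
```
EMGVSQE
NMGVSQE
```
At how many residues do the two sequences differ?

The sequences differ at residues 1 (1-based) — 1 in total.

1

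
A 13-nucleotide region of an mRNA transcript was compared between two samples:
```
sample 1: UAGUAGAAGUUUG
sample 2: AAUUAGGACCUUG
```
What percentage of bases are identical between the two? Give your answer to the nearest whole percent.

62%

Mismatches at positions 1, 3, 7, 9, 10 (1-based): 5 of 13.
Identical positions: 8/13 = 61.54% → 62%.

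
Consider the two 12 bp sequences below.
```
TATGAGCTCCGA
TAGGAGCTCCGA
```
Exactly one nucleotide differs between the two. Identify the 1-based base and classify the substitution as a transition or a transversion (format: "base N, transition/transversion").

The sequences differ only at base 3: T→G (pyrimidine→purine), a transversion.

base 3, transversion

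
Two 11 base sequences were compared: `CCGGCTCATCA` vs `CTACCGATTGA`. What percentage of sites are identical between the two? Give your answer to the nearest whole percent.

7 positions differ (2, 3, 4, 6, 7, 8, 10), so 4 of 11 match: 4/11 = 36.36%.

36%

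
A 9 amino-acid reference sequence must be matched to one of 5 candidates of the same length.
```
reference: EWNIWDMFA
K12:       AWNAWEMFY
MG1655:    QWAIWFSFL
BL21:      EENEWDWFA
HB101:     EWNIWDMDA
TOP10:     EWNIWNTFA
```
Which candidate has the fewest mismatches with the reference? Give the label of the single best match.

Hamming distances to reference — K12: 4; MG1655: 5; BL21: 3; HB101: 1; TOP10: 2.
Smallest is HB101 with 1 mismatch.

HB101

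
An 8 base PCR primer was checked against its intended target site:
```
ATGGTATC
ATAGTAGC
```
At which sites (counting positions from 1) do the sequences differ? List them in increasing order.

Scanning 1-based: 3: G/A; 7: T/G.

3, 7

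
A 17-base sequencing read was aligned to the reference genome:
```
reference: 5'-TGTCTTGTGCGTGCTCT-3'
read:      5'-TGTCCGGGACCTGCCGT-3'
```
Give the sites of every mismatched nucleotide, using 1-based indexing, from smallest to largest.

Differences at site 5 (T→C), site 6 (T→G), site 8 (T→G), site 9 (G→A), site 11 (G→C), site 15 (T→C), site 16 (C→G).

5, 6, 8, 9, 11, 15, 16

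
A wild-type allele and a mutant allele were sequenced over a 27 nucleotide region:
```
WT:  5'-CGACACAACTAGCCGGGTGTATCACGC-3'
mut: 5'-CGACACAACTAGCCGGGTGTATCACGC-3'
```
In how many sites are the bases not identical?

0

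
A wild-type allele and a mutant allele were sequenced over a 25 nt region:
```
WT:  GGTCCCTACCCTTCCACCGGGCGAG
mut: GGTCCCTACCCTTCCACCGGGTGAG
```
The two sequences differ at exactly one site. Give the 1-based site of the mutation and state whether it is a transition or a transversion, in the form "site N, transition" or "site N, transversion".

site 22, transition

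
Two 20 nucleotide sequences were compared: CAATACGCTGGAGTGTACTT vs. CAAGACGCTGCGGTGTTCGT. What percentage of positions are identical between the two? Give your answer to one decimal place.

5 positions differ (4, 11, 12, 17, 19), so 15 of 20 match: 15/20 = 75%.

75.0%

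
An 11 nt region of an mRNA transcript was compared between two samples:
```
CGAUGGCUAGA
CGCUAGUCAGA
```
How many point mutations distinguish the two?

Comparing position by position, 4 positions differ: 3 (A/C), 5 (G/A), 7 (C/U), 8 (U/C).

4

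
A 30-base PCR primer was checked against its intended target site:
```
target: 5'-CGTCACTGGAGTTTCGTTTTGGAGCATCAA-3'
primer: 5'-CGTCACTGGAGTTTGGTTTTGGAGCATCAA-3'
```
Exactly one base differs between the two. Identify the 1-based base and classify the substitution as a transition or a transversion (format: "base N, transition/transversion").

Base 15 changes C→G. C is a pyrimidine and G is a purine, so this is a transversion.

base 15, transversion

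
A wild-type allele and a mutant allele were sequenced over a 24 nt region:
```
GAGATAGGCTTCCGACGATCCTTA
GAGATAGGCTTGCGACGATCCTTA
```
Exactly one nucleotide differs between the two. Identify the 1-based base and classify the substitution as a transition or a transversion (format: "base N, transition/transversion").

base 12, transversion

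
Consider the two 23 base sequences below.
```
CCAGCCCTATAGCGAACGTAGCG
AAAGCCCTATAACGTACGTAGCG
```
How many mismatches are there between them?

The sequences differ at sites 1, 2, 12, 15 (1-based) — 4 in total.

4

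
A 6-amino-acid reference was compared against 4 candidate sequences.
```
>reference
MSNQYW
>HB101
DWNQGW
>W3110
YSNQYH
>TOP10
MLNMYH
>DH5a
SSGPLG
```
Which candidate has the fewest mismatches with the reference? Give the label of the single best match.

Hamming distances to reference — HB101: 3; W3110: 2; TOP10: 3; DH5a: 5.
Smallest is W3110 with 2 mismatches.

W3110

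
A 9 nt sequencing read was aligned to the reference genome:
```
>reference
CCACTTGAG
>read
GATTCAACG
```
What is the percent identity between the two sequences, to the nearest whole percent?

11%

8 positions differ (1, 2, 3, 4, 5, 6, 7, 8), so 1 of 9 match: 1/9 = 11.11%.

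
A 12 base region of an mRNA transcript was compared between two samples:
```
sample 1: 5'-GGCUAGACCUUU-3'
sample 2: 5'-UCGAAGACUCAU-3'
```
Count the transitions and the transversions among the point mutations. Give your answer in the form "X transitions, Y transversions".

2 transitions, 5 transversions

Mismatches (1-based):
site 1: G→U (purine→pyrimidine, transversion)
site 2: G→C (purine→pyrimidine, transversion)
site 3: C→G (pyrimidine→purine, transversion)
site 4: U→A (pyrimidine→purine, transversion)
site 9: C→U (pyrimidine→pyrimidine, transition)
site 10: U→C (pyrimidine→pyrimidine, transition)
site 11: U→A (pyrimidine→purine, transversion)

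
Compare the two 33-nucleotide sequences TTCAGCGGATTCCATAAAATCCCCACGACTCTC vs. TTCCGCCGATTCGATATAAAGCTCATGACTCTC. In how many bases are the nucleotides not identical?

Comparing position by position, 8 bases differ: 4 (A/C), 7 (G/C), 13 (C/G), 17 (A/T), 20 (T/A), 21 (C/G), 23 (C/T), 26 (C/T).

8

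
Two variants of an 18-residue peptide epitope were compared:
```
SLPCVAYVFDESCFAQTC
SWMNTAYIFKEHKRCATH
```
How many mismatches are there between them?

Comparing position by position, 12 residues differ: 2 (L/W), 3 (P/M), 4 (C/N), 5 (V/T), 8 (V/I), 10 (D/K), 12 (S/H), 13 (C/K), 14 (F/R), 15 (A/C), 16 (Q/A), 18 (C/H).

12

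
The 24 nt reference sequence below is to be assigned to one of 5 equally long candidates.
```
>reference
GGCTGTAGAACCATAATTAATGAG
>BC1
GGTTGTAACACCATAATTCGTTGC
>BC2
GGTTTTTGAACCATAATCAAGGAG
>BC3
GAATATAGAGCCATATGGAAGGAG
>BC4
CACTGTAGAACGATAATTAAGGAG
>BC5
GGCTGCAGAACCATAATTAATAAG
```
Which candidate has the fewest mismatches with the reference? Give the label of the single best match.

BC5

BC1 differs at 8 sites; BC2 differs at 5 sites; BC3 differs at 8 sites; BC4 differs at 4 sites; BC5 differs at 2 sites. The closest is BC5.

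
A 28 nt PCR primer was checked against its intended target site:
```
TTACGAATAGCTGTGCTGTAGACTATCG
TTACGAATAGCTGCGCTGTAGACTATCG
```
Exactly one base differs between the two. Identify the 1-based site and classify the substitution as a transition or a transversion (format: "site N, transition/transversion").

site 14, transition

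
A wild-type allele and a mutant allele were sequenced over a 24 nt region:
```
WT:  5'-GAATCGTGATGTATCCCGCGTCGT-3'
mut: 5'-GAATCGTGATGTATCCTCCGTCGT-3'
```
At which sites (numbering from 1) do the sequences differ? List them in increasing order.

17, 18

Differences at site 17 (C→T), site 18 (G→C).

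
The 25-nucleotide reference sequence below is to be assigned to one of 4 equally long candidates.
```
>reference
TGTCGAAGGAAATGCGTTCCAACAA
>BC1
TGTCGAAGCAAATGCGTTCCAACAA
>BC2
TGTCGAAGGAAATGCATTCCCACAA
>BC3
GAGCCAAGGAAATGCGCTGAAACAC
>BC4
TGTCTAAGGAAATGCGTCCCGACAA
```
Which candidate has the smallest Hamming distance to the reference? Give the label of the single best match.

Hamming distances to reference — BC1: 1; BC2: 2; BC3: 8; BC4: 3.
Smallest is BC1 with 1 mismatch.

BC1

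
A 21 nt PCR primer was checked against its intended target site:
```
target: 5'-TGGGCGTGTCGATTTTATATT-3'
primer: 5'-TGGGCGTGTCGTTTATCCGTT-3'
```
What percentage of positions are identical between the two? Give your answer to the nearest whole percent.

Mismatches at positions 12, 15, 17, 18, 19 (1-based): 5 of 21.
Identical positions: 16/21 = 76.19% → 76%.

76%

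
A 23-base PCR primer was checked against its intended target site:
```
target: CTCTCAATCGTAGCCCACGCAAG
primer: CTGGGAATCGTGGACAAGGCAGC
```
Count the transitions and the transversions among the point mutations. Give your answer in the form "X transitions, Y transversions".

2 transitions, 7 transversions

Transitions (purine↔purine or pyrimidine↔pyrimidine): 12 A→G, 22 A→G.
Transversions (purine↔pyrimidine): 3 C→G, 4 T→G, 5 C→G, 14 C→A, 16 C→A, 18 C→G, 23 G→C.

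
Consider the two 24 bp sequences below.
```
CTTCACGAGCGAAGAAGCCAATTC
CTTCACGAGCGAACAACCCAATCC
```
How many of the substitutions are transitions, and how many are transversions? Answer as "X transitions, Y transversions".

1 transition, 2 transversions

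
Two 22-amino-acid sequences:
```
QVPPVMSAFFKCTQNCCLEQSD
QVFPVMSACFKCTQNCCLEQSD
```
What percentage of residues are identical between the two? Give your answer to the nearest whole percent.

91%

Mismatches at positions 3, 9 (1-based): 2 of 22.
Identical positions: 20/22 = 90.91% → 91%.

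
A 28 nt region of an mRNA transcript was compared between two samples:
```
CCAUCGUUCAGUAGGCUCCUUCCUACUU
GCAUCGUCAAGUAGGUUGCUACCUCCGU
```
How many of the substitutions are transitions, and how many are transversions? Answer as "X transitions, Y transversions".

2 transitions, 6 transversions

Mismatches (1-based):
base 1: C→G (pyrimidine→purine, transversion)
base 8: U→C (pyrimidine→pyrimidine, transition)
base 9: C→A (pyrimidine→purine, transversion)
base 16: C→U (pyrimidine→pyrimidine, transition)
base 18: C→G (pyrimidine→purine, transversion)
base 21: U→A (pyrimidine→purine, transversion)
base 25: A→C (purine→pyrimidine, transversion)
base 27: U→G (pyrimidine→purine, transversion)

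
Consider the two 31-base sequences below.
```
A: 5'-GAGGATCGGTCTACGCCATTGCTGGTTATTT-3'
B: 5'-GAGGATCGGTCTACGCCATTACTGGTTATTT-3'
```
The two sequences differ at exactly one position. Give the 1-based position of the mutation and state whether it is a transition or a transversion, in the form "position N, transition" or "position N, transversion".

position 21, transition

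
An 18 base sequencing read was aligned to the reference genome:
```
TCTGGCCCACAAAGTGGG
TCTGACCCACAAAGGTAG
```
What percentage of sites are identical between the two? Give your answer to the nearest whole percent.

Mismatches at positions 5, 15, 16, 17 (1-based): 4 of 18.
Identical positions: 14/18 = 77.78% → 78%.

78%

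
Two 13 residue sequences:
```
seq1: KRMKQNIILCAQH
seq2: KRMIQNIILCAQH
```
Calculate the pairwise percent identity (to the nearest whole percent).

92%

Mismatch at position 4 (1-based): 1 of 13.
Identical positions: 12/13 = 92.31% → 92%.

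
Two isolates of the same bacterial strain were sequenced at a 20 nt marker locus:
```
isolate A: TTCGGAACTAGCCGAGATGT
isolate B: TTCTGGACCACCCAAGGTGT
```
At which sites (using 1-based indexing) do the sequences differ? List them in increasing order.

4, 6, 9, 11, 14, 17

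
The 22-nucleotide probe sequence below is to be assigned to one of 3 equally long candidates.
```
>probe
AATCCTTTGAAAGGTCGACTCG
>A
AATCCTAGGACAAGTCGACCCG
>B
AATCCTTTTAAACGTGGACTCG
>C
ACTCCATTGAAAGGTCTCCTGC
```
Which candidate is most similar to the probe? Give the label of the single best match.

Hamming distances to probe — A: 5; B: 3; C: 6.
Smallest is B with 3 mismatches.

B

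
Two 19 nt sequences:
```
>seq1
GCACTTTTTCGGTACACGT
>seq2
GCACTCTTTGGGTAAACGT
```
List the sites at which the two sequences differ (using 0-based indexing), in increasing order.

5, 9, 14

Scanning 0-based: 5: T/C; 9: C/G; 14: C/A.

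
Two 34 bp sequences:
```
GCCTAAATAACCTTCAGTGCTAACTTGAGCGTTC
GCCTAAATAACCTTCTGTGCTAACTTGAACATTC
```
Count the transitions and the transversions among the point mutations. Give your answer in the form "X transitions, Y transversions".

Mismatches (1-based):
position 16: A→T (purine→pyrimidine, transversion)
position 29: G→A (purine→purine, transition)
position 31: G→A (purine→purine, transition)

2 transitions, 1 transversion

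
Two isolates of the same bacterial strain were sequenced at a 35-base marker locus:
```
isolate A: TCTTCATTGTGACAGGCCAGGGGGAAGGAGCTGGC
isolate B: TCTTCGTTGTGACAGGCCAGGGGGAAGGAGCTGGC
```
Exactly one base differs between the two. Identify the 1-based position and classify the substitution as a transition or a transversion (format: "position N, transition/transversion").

position 6, transition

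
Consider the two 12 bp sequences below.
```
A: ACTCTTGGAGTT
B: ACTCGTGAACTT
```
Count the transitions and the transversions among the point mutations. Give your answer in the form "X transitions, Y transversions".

1 transition, 2 transversions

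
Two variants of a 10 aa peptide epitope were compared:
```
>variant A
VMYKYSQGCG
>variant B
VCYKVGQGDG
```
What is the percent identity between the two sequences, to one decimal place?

60.0%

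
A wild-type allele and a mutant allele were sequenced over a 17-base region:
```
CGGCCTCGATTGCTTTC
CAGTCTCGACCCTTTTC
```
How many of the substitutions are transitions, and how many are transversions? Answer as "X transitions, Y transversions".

5 transitions, 1 transversion

Transitions (purine↔purine or pyrimidine↔pyrimidine): 2 G→A, 4 C→T, 10 T→C, 11 T→C, 13 C→T.
Transversions (purine↔pyrimidine): 12 G→C.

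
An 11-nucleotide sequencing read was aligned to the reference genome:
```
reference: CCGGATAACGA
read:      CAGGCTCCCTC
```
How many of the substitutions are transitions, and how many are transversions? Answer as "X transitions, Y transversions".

Mismatches (1-based):
position 2: C→A (pyrimidine→purine, transversion)
position 5: A→C (purine→pyrimidine, transversion)
position 7: A→C (purine→pyrimidine, transversion)
position 8: A→C (purine→pyrimidine, transversion)
position 10: G→T (purine→pyrimidine, transversion)
position 11: A→C (purine→pyrimidine, transversion)

0 transitions, 6 transversions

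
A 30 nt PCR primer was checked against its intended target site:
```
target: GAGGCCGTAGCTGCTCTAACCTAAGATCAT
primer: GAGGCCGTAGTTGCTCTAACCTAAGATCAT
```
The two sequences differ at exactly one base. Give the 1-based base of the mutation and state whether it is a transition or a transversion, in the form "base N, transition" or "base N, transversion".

base 11, transition

Base 11 changes C→T. C is a pyrimidine and T is a pyrimidine, so this is a transition.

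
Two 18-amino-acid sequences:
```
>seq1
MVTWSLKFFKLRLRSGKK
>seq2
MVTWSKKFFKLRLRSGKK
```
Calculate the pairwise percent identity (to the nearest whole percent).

94%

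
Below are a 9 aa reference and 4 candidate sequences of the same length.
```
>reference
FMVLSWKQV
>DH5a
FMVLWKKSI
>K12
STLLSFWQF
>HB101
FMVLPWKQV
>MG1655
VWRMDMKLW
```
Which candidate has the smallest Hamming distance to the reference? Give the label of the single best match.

HB101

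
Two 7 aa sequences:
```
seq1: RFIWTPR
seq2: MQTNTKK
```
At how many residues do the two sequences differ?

The sequences differ at residues 1, 2, 3, 4, 6, 7 (1-based) — 6 in total.

6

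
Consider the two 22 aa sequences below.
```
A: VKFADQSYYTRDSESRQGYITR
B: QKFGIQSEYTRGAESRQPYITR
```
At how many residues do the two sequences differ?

7

The sequences differ at residues 1, 4, 5, 8, 12, 13, 18 (1-based) — 7 in total.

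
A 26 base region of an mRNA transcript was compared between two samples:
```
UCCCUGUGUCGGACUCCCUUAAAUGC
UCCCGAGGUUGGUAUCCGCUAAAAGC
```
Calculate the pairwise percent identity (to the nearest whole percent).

65%

Mismatches at positions 5, 6, 7, 10, 13, 14, 18, 19, 24 (1-based): 9 of 26.
Identical positions: 17/26 = 65.38% → 65%.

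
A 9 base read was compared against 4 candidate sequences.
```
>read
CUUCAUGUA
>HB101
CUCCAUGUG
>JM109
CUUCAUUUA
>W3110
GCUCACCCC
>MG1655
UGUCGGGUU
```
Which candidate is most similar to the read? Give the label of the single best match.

HB101 differs at 2 positions; JM109 differs at 1 position; W3110 differs at 6 positions; MG1655 differs at 5 positions. The closest is JM109.

JM109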